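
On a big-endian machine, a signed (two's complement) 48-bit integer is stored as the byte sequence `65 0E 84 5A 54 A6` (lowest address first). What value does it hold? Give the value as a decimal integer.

111113024459942

Big-endian: lowest address holds the most-significant byte.
The bytes are already most-significant first: 0x650E845A54A6.
0x650E845A54A6 = 111113024459942.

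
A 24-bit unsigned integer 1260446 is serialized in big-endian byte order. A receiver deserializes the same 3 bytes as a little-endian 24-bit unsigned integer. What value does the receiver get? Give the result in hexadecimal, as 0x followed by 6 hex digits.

1260446 in 24-bit hexadecimal is 0x133B9E.
Stored big-endian, the bytes at ascending addresses are 13 3B 9E.
Read back as little-endian, the first byte is least significant, giving 0x9E3B13.

0x9E3B13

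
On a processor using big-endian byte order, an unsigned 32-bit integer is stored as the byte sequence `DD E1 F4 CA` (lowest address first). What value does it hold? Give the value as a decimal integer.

Big-endian: lowest address holds the most-significant byte.
The bytes are already most-significant first: 0xDDE1F4CA.
0xDDE1F4CA = 3722573002.

3722573002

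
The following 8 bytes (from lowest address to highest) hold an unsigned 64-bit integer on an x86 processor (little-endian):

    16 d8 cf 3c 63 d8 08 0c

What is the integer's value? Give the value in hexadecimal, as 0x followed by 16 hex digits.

In little-endian order the low byte comes first in memory.
Reassemble most-significant byte first: 0C 08 D8 63 3C CF D8 16 → 0x0C08D8633CCFD816.

0x0C08D8633CCFD816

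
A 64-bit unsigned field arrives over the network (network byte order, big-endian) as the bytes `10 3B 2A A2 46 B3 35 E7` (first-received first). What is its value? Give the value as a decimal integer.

Big-endian stores the most-significant byte at the lowest address.
The bytes are already most-significant first: 0x103B2AA246B335E7.
0x103B2AA246B335E7 = 1169575404691994087.

1169575404691994087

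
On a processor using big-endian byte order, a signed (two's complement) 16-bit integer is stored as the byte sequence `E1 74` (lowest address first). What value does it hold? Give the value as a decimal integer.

In big-endian order the high byte comes first in memory.
The bytes are already most-significant first: 0xE174.
Top bit is set, so as a signed 16-bit value this is 0xE174 − 2^16 = -7820.

-7820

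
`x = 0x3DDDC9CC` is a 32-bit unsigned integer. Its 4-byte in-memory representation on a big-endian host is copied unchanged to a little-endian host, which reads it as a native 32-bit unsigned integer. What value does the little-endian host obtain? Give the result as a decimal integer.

Stored big-endian, the bytes at ascending addresses are 3D DD C9 CC.
Read back as little-endian, the first byte is least significant, giving 0xCCC9DD3D.
0xCCC9DD3D = 3435781437.

3435781437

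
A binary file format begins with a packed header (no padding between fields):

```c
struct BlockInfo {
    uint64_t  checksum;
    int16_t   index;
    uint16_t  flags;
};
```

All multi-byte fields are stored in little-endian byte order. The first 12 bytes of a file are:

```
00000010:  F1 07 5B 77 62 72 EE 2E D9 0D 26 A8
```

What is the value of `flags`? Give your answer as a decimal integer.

43046

`flags` follows `checksum` (8 B), `index` (2 B), so it starts at offset 8 + 2 = 10 and occupies 2 bytes.
Bytes at offsets 10..11: 26 A8.
Little-endian stores the least-significant byte at the lowest address.
Reassemble most-significant byte first: A8 26 → 0xA826.
0xA826 = 43046.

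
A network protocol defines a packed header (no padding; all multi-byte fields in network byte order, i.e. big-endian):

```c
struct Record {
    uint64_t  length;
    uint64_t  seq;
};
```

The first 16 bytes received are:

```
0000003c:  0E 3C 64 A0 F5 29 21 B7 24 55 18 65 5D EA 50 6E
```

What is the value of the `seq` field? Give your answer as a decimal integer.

2618025582032212078

`seq` follows `length` (8 bytes), so it starts at byte offset 8 and occupies 8 bytes.
Bytes at offsets 8..15: 24 55 18 65 5D EA 50 6E.
Big-endian: lowest address holds the most-significant byte.
The bytes are already most-significant first: 0x245518655DEA506E.
0x245518655DEA506E = 2618025582032212078.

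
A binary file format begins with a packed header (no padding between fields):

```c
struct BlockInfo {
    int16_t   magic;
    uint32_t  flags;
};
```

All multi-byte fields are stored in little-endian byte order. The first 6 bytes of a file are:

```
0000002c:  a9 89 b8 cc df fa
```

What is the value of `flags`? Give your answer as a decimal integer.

`flags` follows `magic` (2 bytes), so it starts at byte offset 2 and occupies 4 bytes.
Bytes at offsets 2..5: B8 CC DF FA.
Little-endian stores the least-significant byte at the lowest address.
Reassemble most-significant byte first: FA DF CC B8 → 0xFADFCCB8.
0xFADFCCB8 = 4208970936.

4208970936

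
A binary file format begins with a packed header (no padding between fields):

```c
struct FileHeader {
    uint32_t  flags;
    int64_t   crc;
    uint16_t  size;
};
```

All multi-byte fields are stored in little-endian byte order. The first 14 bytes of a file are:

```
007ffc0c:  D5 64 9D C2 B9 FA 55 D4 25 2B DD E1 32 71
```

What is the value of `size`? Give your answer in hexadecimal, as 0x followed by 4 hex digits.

`size` follows `flags` (4 B), `crc` (8 B), so it starts at offset 4 + 8 = 12 and occupies 2 bytes.
Bytes at offsets 12..13: 32 71.
Little-endian stores the least-significant byte at the lowest address.
Reassemble most-significant byte first: 71 32 → 0x7132.

0x7132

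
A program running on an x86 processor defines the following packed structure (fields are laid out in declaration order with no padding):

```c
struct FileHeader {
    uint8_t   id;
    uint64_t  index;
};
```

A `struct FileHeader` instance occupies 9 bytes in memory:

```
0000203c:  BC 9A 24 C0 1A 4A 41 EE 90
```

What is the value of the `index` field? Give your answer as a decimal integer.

10443356372450944154

`index` follows `id` (1 byte), so it starts at byte offset 1 and occupies 8 bytes.
Bytes at offsets 1..8: 9A 24 C0 1A 4A 41 EE 90.
In little-endian order the low byte comes first in memory.
Reassemble most-significant byte first: 90 EE 41 4A 1A C0 24 9A → 0x90EE414A1AC0249A.
0x90EE414A1AC0249A = 10443356372450944154.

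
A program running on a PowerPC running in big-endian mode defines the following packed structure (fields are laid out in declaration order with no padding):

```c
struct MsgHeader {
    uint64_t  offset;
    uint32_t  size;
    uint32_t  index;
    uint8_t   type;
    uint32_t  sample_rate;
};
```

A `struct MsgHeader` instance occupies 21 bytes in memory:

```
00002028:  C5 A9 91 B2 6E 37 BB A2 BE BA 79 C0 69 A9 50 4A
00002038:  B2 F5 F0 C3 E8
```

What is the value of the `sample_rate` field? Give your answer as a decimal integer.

4126196712

`sample_rate` follows `offset` (8 B), `size` (4 B), `index` (4 B), `type` (1 B), so it starts at offset 8 + 4 + 4 + 1 = 17 and occupies 4 bytes.
Bytes at offsets 17..20: F5 F0 C3 E8.
In big-endian order the high byte comes first in memory.
The bytes are already most-significant first: 0xF5F0C3E8.
0xF5F0C3E8 = 4126196712.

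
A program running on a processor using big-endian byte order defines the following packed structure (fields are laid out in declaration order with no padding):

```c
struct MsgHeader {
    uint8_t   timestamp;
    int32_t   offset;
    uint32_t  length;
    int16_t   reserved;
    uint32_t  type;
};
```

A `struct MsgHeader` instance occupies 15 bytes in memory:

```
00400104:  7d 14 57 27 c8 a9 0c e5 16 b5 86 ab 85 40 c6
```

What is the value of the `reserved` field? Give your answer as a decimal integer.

-19066

`reserved` follows `timestamp` (1 B), `offset` (4 B), `length` (4 B), so it starts at offset 1 + 4 + 4 = 9 and occupies 2 bytes.
Bytes at offsets 9..10: B5 86.
In big-endian order the high byte comes first in memory.
The bytes are already most-significant first: 0xB586.
Top bit is set, so as a signed 16-bit value this is 0xB586 − 2^16 = -19066.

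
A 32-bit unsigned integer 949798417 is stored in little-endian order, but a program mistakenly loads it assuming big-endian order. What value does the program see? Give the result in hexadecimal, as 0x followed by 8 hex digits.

949798417 in 32-bit hexadecimal is 0x389CC611.
Stored little-endian, the bytes at ascending addresses are 11 C6 9C 38.
Read back as big-endian, the last byte is least significant, giving 0x11C69C38.

0x11C69C38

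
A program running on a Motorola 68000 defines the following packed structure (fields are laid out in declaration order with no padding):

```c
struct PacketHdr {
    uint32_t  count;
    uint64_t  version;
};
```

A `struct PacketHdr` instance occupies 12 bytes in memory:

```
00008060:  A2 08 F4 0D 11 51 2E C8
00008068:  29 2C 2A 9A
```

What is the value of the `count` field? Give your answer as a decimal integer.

2718495757

`count` is the first field, at byte offset 0, occupying 4 bytes.
Bytes at offsets 0..3: A2 08 F4 0D.
In big-endian order the high byte comes first in memory.
The bytes are already most-significant first: 0xA208F40D.
0xA208F40D = 2718495757.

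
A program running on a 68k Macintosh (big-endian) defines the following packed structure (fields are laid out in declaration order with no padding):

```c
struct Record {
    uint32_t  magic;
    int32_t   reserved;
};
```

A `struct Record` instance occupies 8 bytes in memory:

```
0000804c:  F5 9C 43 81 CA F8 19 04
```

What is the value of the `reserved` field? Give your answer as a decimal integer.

-889710332

`reserved` follows `magic` (4 bytes), so it starts at byte offset 4 and occupies 4 bytes.
Bytes at offsets 4..7: CA F8 19 04.
Big-endian stores the most-significant byte at the lowest address.
The bytes are already most-significant first: 0xCAF81904.
Top bit is set, so as a signed 32-bit value this is 0xCAF81904 − 2^32 = -889710332.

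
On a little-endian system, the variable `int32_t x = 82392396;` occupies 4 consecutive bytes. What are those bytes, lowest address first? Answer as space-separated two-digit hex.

4C 35 E9 04

82392396 in hexadecimal, padded to 32 bits, is 0x04E9354C.
Split into bytes (most-significant first): 04 E9 35 4C.
In little-endian order the low byte comes first in memory.
So at ascending addresses the bytes are 4C 35 E9 04.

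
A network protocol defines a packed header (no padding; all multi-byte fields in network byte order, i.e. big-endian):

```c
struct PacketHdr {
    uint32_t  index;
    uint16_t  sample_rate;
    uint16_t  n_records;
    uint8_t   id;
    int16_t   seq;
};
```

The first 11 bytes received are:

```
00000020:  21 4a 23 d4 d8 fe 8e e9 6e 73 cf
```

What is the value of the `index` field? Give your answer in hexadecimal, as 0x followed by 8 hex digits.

`index` is the first field, at byte offset 0, occupying 4 bytes.
Bytes at offsets 0..3: 21 4A 23 D4.
Big-endian stores the most-significant byte at the lowest address.
The bytes are already most-significant first: 0x214A23D4.

0x214A23D4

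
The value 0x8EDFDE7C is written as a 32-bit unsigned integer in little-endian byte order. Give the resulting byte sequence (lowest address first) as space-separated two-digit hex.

Split into bytes (most-significant first): 8E DF DE 7C.
Little-endian: lowest address holds the least-significant byte.
So at ascending addresses the bytes are 7C DE DF 8E.

7C DE DF 8E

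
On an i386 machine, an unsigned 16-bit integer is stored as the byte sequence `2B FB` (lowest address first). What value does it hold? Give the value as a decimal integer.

In little-endian order the low byte comes first in memory.
Reassemble most-significant byte first: FB 2B → 0xFB2B.
0xFB2B = 64299.

64299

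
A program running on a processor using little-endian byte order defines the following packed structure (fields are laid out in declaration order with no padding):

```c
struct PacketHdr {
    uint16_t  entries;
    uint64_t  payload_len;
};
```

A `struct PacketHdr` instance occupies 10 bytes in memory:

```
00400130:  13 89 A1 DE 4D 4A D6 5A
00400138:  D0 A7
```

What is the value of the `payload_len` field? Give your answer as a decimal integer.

12092264875905900193

`payload_len` follows `entries` (2 bytes), so it starts at byte offset 2 and occupies 8 bytes.
Bytes at offsets 2..9: A1 DE 4D 4A D6 5A D0 A7.
Little-endian stores the least-significant byte at the lowest address.
Reassemble most-significant byte first: A7 D0 5A D6 4A 4D DE A1 → 0xA7D05AD64A4DDEA1.
0xA7D05AD64A4DDEA1 = 12092264875905900193.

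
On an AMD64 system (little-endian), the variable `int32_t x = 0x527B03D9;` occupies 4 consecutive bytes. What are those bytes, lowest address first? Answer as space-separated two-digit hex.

D9 03 7B 52

Split into bytes (most-significant first): 52 7B 03 D9.
In little-endian order the low byte comes first in memory.
So at ascending addresses the bytes are D9 03 7B 52.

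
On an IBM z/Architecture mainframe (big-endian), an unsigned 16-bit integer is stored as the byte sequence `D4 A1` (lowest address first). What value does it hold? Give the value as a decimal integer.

In big-endian order the high byte comes first in memory.
The bytes are already most-significant first: 0xD4A1.
0xD4A1 = 54433.

54433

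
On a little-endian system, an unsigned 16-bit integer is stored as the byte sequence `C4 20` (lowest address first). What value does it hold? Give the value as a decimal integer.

8388

Little-endian: lowest address holds the least-significant byte.
Reassemble most-significant byte first: 20 C4 → 0x20C4.
0x20C4 = 8388.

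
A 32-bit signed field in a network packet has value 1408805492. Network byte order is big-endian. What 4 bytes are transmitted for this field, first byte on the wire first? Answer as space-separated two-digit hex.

53 F8 AA 74

1408805492 in hexadecimal, padded to 32 bits, is 0x53F8AA74.
Split into bytes (most-significant first): 53 F8 AA 74.
Big-endian: lowest address holds the most-significant byte.
So the memory order matches the most-significant-first order: 53 F8 AA 74.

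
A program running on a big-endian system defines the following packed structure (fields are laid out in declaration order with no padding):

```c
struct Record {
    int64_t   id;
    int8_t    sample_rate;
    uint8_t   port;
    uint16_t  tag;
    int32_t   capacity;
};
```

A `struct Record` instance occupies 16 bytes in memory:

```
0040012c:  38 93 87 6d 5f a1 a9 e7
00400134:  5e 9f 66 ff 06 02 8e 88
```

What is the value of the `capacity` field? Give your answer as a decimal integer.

`capacity` follows `id` (8 B), `sample_rate` (1 B), `port` (1 B), `tag` (2 B), so it starts at offset 8 + 1 + 1 + 2 = 12 and occupies 4 bytes.
Bytes at offsets 12..15: 06 02 8E 88.
Big-endian stores the most-significant byte at the lowest address.
The bytes are already most-significant first: 0x06028E88.
0x06028E88 = 100830856.

100830856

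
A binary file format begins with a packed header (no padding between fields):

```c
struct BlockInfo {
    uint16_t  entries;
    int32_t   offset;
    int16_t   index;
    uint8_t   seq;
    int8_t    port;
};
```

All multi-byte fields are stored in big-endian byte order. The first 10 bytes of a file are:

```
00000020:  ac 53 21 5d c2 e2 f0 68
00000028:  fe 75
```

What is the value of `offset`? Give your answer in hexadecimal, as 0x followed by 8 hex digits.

`offset` follows `entries` (2 bytes), so it starts at byte offset 2 and occupies 4 bytes.
Bytes at offsets 2..5: 21 5D C2 E2.
In big-endian order the high byte comes first in memory.
The bytes are already most-significant first: 0x215DC2E2.

0x215DC2E2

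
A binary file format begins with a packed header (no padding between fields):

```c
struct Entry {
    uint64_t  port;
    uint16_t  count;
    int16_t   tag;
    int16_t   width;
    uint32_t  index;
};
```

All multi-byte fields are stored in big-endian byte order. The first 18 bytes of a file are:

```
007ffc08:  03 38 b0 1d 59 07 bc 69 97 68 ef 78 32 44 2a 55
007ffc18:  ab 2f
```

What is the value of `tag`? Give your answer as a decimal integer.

-4232

`tag` follows `port` (8 B), `count` (2 B), so it starts at offset 8 + 2 = 10 and occupies 2 bytes.
Bytes at offsets 10..11: EF 78.
Big-endian stores the most-significant byte at the lowest address.
The bytes are already most-significant first: 0xEF78.
Top bit is set, so as a signed 16-bit value this is 0xEF78 − 2^16 = -4232.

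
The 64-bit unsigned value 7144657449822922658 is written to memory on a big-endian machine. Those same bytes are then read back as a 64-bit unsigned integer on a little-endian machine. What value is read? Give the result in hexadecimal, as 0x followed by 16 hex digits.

7144657449822922658 in 64-bit hexadecimal is 0x6326EC18BA8B27A2.
Stored big-endian, the bytes at ascending addresses are 63 26 EC 18 BA 8B 27 A2.
Read back as little-endian, the first byte is least significant, giving 0xA2278BBA18EC2663.

0xA2278BBA18EC2663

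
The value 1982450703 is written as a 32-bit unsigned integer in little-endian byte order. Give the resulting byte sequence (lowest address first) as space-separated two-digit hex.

1982450703 in hexadecimal, padded to 32 bits, is 0x7629CC0F.
Split into bytes (most-significant first): 76 29 CC 0F.
Little-endian: lowest address holds the least-significant byte.
So at ascending addresses the bytes are 0F CC 29 76.

0F CC 29 76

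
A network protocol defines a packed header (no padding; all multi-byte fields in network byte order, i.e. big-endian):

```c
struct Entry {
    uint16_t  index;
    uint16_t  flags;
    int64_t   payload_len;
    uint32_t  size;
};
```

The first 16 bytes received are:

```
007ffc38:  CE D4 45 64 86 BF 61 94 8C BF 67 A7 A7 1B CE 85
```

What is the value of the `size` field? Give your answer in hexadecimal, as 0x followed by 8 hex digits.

0xA71BCE85

`size` follows `index` (2 B), `flags` (2 B), `payload_len` (8 B), so it starts at offset 2 + 2 + 8 = 12 and occupies 4 bytes.
Bytes at offsets 12..15: A7 1B CE 85.
Big-endian: lowest address holds the most-significant byte.
The bytes are already most-significant first: 0xA71BCE85.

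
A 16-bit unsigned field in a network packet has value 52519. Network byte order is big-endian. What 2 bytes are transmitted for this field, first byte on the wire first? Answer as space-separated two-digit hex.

52519 in hexadecimal, padded to 16 bits, is 0xCD27.
Split into bytes (most-significant first): CD 27.
In big-endian order the high byte comes first in memory.
So the memory order matches the most-significant-first order: CD 27.

CD 27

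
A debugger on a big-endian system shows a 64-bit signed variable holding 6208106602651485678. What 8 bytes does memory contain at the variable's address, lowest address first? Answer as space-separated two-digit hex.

6208106602651485678 in hexadecimal, padded to 64 bits, is 0x5627A0102ACC85EE.
Split into bytes (most-significant first): 56 27 A0 10 2A CC 85 EE.
In big-endian order the high byte comes first in memory.
So the memory order matches the most-significant-first order: 56 27 A0 10 2A CC 85 EE.

56 27 A0 10 2A CC 85 EE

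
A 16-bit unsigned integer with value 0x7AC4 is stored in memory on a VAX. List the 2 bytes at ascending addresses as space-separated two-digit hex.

C4 7A

Split into bytes (most-significant first): 7A C4.
Little-endian stores the least-significant byte at the lowest address.
So at ascending addresses the bytes are C4 7A.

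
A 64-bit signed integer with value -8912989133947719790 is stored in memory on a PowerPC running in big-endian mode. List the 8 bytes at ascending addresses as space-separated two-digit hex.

84 4E B3 9B 10 21 2F 92

Two's complement of -8912989133947719790 in 64 bits: 8912989133947719790 = 0x7BB14C64EFDED06E; invert → 0x844EB39B10212F91; add 1 → 0x844EB39B10212F92.
Split into bytes (most-significant first): 84 4E B3 9B 10 21 2F 92.
Big-endian stores the most-significant byte at the lowest address.
So the memory order matches the most-significant-first order: 84 4E B3 9B 10 21 2F 92.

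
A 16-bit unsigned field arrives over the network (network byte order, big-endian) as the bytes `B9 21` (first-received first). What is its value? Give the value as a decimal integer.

Big-endian: lowest address holds the most-significant byte.
The bytes are already most-significant first: 0xB921.
0xB921 = 47393.

47393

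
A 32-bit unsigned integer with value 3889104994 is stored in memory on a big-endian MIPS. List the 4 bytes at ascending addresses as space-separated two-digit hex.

E7 CF 08 62

3889104994 in hexadecimal, padded to 32 bits, is 0xE7CF0862.
Split into bytes (most-significant first): E7 CF 08 62.
In big-endian order the high byte comes first in memory.
So the memory order matches the most-significant-first order: E7 CF 08 62.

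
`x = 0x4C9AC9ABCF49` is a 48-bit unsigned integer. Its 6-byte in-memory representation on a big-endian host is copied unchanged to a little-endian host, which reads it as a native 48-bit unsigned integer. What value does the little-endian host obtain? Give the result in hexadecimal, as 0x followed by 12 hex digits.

0x49CFABC99A4C

Stored big-endian, the bytes at ascending addresses are 4C 9A C9 AB CF 49.
Read back as little-endian, the first byte is least significant, giving 0x49CFABC99A4C.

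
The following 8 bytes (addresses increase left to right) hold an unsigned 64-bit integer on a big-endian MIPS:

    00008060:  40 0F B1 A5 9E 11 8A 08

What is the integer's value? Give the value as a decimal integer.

4616103467957717512

Big-endian stores the most-significant byte at the lowest address.
The bytes are already most-significant first: 0x400FB1A59E118A08.
0x400FB1A59E118A08 = 4616103467957717512.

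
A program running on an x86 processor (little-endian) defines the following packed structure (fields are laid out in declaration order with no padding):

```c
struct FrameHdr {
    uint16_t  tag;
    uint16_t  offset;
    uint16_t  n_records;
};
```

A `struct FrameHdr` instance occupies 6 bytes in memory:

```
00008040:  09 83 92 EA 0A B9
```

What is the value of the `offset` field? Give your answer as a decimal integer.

60050

`offset` follows `tag` (2 bytes), so it starts at byte offset 2 and occupies 2 bytes.
Bytes at offsets 2..3: 92 EA.
Little-endian: lowest address holds the least-significant byte.
Reassemble most-significant byte first: EA 92 → 0xEA92.
0xEA92 = 60050.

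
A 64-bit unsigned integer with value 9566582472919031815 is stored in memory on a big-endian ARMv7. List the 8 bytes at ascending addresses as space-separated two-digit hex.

84 C3 54 12 BC D1 20 07

9566582472919031815 in hexadecimal, padded to 64 bits, is 0x84C35412BCD12007.
Split into bytes (most-significant first): 84 C3 54 12 BC D1 20 07.
In big-endian order the high byte comes first in memory.
So the memory order matches the most-significant-first order: 84 C3 54 12 BC D1 20 07.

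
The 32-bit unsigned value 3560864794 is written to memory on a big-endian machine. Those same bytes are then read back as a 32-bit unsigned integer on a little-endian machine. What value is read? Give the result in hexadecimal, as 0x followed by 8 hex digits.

0x1A7C3ED4

3560864794 in 32-bit hexadecimal is 0xD43E7C1A.
Stored big-endian, the bytes at ascending addresses are D4 3E 7C 1A.
Read back as little-endian, the first byte is least significant, giving 0x1A7C3ED4.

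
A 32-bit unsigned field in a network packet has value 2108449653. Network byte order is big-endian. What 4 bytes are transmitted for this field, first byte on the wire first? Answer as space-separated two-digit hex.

7D AC 63 75

2108449653 in hexadecimal, padded to 32 bits, is 0x7DAC6375.
Split into bytes (most-significant first): 7D AC 63 75.
Big-endian: lowest address holds the most-significant byte.
So the memory order matches the most-significant-first order: 7D AC 63 75.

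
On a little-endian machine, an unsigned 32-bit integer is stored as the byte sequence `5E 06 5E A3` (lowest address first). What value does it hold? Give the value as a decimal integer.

In little-endian order the low byte comes first in memory.
Reassemble most-significant byte first: A3 5E 06 5E → 0xA35E065E.
0xA35E065E = 2740848222.

2740848222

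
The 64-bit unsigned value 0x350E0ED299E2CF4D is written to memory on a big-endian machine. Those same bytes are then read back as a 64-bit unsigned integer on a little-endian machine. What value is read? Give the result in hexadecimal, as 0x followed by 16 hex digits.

0x4DCFE299D20E0E35

Stored big-endian, the bytes at ascending addresses are 35 0E 0E D2 99 E2 CF 4D.
Read back as little-endian, the first byte is least significant, giving 0x4DCFE299D20E0E35.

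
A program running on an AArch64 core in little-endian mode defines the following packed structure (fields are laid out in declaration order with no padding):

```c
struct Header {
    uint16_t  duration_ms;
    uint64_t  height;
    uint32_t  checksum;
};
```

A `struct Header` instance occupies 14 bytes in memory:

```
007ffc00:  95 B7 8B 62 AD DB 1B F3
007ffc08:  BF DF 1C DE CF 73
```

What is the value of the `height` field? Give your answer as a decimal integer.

`height` follows `duration_ms` (2 bytes), so it starts at byte offset 2 and occupies 8 bytes.
Bytes at offsets 2..9: 8B 62 AD DB 1B F3 BF DF.
In little-endian order the low byte comes first in memory.
Reassemble most-significant byte first: DF BF F3 1B DB AD 62 8B → 0xDFBFF31BDBAD628B.
0xDFBFF31BDBAD628B = 16122872491984904843.

16122872491984904843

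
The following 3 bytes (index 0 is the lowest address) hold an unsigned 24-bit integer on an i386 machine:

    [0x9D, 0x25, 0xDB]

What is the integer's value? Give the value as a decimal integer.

14362013

Little-endian stores the least-significant byte at the lowest address.
Reassemble most-significant byte first: DB 25 9D → 0xDB259D.
0xDB259D = 14362013.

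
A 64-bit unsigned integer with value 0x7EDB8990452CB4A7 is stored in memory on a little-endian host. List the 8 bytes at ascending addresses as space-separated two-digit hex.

A7 B4 2C 45 90 89 DB 7E

Split into bytes (most-significant first): 7E DB 89 90 45 2C B4 A7.
Little-endian stores the least-significant byte at the lowest address.
So at ascending addresses the bytes are A7 B4 2C 45 90 89 DB 7E.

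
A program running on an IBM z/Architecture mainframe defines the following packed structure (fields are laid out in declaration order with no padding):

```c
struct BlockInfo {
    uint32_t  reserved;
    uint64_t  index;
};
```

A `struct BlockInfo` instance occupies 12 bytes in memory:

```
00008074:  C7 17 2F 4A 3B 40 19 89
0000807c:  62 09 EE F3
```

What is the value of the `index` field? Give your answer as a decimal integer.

4269440524593262323

`index` follows `reserved` (4 bytes), so it starts at byte offset 4 and occupies 8 bytes.
Bytes at offsets 4..11: 3B 40 19 89 62 09 EE F3.
Big-endian: lowest address holds the most-significant byte.
The bytes are already most-significant first: 0x3B4019896209EEF3.
0x3B4019896209EEF3 = 4269440524593262323.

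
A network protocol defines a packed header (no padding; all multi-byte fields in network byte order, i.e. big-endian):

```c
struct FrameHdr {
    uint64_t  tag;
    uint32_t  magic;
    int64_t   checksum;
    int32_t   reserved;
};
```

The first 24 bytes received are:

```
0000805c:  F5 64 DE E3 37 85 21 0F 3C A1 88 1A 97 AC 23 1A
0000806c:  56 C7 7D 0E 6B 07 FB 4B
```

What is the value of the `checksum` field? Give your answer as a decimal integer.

-7517595081956164338

`checksum` follows `tag` (8 B), `magic` (4 B), so it starts at offset 8 + 4 = 12 and occupies 8 bytes.
Bytes at offsets 12..19: 97 AC 23 1A 56 C7 7D 0E.
In big-endian order the high byte comes first in memory.
The bytes are already most-significant first: 0x97AC231A56C77D0E.
Top bit is set, so as a signed 64-bit value this is 0x97AC231A56C77D0E − 2^64 = -7517595081956164338.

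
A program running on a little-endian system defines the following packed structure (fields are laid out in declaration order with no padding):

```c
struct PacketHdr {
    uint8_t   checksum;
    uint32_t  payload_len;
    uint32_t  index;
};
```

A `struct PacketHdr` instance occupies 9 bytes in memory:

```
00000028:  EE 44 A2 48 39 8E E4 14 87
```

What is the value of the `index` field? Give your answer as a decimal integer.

2266293390

`index` follows `checksum` (1 B), `payload_len` (4 B), so it starts at offset 1 + 4 = 5 and occupies 4 bytes.
Bytes at offsets 5..8: 8E E4 14 87.
In little-endian order the low byte comes first in memory.
Reassemble most-significant byte first: 87 14 E4 8E → 0x8714E48E.
0x8714E48E = 2266293390.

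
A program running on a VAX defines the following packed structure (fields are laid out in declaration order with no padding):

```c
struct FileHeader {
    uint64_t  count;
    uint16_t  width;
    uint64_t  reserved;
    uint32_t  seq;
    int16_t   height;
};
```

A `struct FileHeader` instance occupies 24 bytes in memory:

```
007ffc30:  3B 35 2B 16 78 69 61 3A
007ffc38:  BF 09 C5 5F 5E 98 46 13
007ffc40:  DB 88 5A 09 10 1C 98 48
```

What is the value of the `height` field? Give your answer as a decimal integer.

18584

`height` follows `count` (8 B), `width` (2 B), `reserved` (8 B), `seq` (4 B), so it starts at offset 8 + 2 + 8 + 4 = 22 and occupies 2 bytes.
Bytes at offsets 22..23: 98 48.
Little-endian stores the least-significant byte at the lowest address.
Reassemble most-significant byte first: 48 98 → 0x4898.
0x4898 = 18584.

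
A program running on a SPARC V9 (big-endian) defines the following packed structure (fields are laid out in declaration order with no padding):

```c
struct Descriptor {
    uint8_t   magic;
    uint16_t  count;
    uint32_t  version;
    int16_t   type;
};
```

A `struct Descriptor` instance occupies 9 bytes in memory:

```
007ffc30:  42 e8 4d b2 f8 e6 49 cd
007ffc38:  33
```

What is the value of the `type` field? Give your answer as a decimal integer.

`type` follows `magic` (1 B), `count` (2 B), `version` (4 B), so it starts at offset 1 + 2 + 4 = 7 and occupies 2 bytes.
Bytes at offsets 7..8: CD 33.
Big-endian stores the most-significant byte at the lowest address.
The bytes are already most-significant first: 0xCD33.
Top bit is set, so as a signed 16-bit value this is 0xCD33 − 2^16 = -13005.

-13005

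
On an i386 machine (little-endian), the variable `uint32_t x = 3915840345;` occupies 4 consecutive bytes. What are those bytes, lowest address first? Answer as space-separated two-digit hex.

59 FB 66 E9

3915840345 in hexadecimal, padded to 32 bits, is 0xE966FB59.
Split into bytes (most-significant first): E9 66 FB 59.
In little-endian order the low byte comes first in memory.
So at ascending addresses the bytes are 59 FB 66 E9.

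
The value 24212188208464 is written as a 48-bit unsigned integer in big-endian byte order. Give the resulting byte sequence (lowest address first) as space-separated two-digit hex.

24212188208464 in hexadecimal, padded to 48 bits, is 0x160556E09D50.
Split into bytes (most-significant first): 16 05 56 E0 9D 50.
In big-endian order the high byte comes first in memory.
So the memory order matches the most-significant-first order: 16 05 56 E0 9D 50.

16 05 56 E0 9D 50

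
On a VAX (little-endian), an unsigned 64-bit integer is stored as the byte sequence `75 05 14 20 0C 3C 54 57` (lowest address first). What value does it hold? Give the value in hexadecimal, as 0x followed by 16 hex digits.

Little-endian: lowest address holds the least-significant byte.
Reassemble most-significant byte first: 57 54 3C 0C 20 14 05 75 → 0x57543C0C20140575.

0x57543C0C20140575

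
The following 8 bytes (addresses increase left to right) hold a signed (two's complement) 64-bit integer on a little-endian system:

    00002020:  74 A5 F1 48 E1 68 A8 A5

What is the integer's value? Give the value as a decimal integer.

-6509837944563325580

In little-endian order the low byte comes first in memory.
Reassemble most-significant byte first: A5 A8 68 E1 48 F1 A5 74 → 0xA5A868E148F1A574.
Top bit is set, so as a signed 64-bit value this is 0xA5A868E148F1A574 − 2^64 = -6509837944563325580.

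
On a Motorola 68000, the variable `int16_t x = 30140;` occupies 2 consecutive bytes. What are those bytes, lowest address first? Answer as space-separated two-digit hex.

75 BC

30140 in hexadecimal, padded to 16 bits, is 0x75BC.
Split into bytes (most-significant first): 75 BC.
Big-endian: lowest address holds the most-significant byte.
So the memory order matches the most-significant-first order: 75 BC.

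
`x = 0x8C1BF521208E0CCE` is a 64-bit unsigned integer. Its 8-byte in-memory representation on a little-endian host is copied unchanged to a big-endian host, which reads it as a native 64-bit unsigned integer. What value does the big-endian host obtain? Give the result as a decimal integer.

Stored little-endian, the bytes at ascending addresses are CE 0C 8E 20 21 F5 1B 8C.
Read back as big-endian, the last byte is least significant, giving 0xCE0C8E2021F51B8C.
0xCE0C8E2021F51B8C = 14847398340193491852.

14847398340193491852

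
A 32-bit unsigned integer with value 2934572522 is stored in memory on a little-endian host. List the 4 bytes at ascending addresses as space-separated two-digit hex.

EA 05 EA AE

2934572522 in hexadecimal, padded to 32 bits, is 0xAEEA05EA.
Split into bytes (most-significant first): AE EA 05 EA.
Little-endian stores the least-significant byte at the lowest address.
So at ascending addresses the bytes are EA 05 EA AE.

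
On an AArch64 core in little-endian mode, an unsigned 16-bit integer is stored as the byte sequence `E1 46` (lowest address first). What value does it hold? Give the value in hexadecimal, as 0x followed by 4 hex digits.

0x46E1

Little-endian stores the least-significant byte at the lowest address.
Reassemble most-significant byte first: 46 E1 → 0x46E1.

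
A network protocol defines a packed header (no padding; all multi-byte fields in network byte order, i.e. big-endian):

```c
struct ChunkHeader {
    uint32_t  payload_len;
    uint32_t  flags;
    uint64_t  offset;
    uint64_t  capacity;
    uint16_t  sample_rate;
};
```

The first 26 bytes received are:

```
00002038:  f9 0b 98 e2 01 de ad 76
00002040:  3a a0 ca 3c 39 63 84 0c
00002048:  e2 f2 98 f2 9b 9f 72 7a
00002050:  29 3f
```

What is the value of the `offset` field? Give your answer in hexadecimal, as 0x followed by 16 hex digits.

0x3AA0CA3C3963840C

`offset` follows `payload_len` (4 B), `flags` (4 B), so it starts at offset 4 + 4 = 8 and occupies 8 bytes.
Bytes at offsets 8..15: 3A A0 CA 3C 39 63 84 0C.
Big-endian stores the most-significant byte at the lowest address.
The bytes are already most-significant first: 0x3AA0CA3C3963840C.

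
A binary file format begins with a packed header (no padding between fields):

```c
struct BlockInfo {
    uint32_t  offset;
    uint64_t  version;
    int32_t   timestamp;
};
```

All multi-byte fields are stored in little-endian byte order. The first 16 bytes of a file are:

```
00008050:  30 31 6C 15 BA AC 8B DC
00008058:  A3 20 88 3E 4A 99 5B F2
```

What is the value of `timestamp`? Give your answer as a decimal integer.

`timestamp` follows `offset` (4 B), `version` (8 B), so it starts at offset 4 + 8 = 12 and occupies 4 bytes.
Bytes at offsets 12..15: 4A 99 5B F2.
Little-endian stores the least-significant byte at the lowest address.
Reassemble most-significant byte first: F2 5B 99 4A → 0xF25B994A.
Top bit is set, so as a signed 32-bit value this is 0xF25B994A − 2^32 = -228878006.

-228878006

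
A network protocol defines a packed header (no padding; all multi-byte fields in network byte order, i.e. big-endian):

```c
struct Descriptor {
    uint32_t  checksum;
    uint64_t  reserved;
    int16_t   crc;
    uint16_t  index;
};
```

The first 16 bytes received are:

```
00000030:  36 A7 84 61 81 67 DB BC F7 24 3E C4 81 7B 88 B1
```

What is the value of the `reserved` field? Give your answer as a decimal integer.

`reserved` follows `checksum` (4 bytes), so it starts at byte offset 4 and occupies 8 bytes.
Bytes at offsets 4..11: 81 67 DB BC F7 24 3E C4.
Big-endian: lowest address holds the most-significant byte.
The bytes are already most-significant first: 0x8167DBBCF7243EC4.
0x8167DBBCF7243EC4 = 9324663158140583620.

9324663158140583620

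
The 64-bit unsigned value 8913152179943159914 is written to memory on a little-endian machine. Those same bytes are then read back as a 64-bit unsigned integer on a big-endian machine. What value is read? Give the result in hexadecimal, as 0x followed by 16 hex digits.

0x6AB8820AAFE0B17B

8913152179943159914 in 64-bit hexadecimal is 0x7BB1E0AF0A82B86A.
Stored little-endian, the bytes at ascending addresses are 6A B8 82 0A AF E0 B1 7B.
Read back as big-endian, the last byte is least significant, giving 0x6AB8820AAFE0B17B.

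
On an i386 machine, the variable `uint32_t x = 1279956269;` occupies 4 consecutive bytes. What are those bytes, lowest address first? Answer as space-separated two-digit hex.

1279956269 in hexadecimal, padded to 32 bits, is 0x4C4A952D.
Split into bytes (most-significant first): 4C 4A 95 2D.
Little-endian stores the least-significant byte at the lowest address.
So at ascending addresses the bytes are 2D 95 4A 4C.

2D 95 4A 4C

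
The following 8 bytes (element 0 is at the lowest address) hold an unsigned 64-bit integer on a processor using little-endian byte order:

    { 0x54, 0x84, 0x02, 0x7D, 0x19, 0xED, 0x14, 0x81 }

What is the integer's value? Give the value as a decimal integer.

9301319824154199124

Little-endian: lowest address holds the least-significant byte.
Reassemble most-significant byte first: 81 14 ED 19 7D 02 84 54 → 0x8114ED197D028454.
0x8114ED197D028454 = 9301319824154199124.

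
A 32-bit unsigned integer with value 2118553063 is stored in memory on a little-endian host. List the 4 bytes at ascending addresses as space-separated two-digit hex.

2118553063 in hexadecimal, padded to 32 bits, is 0x7E468DE7.
Split into bytes (most-significant first): 7E 46 8D E7.
Little-endian stores the least-significant byte at the lowest address.
So at ascending addresses the bytes are E7 8D 46 7E.

E7 8D 46 7E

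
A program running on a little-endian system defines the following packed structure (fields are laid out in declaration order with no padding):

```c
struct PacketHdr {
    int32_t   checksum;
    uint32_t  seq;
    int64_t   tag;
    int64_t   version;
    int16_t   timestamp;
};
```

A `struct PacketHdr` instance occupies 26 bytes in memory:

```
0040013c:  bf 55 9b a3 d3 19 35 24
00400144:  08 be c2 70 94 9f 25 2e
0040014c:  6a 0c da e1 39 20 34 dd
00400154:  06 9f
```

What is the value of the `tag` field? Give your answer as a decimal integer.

`tag` follows `checksum` (4 B), `seq` (4 B), so it starts at offset 4 + 4 = 8 and occupies 8 bytes.
Bytes at offsets 8..15: 08 BE C2 70 94 9F 25 2E.
Little-endian: lowest address holds the least-significant byte.
Reassemble most-significant byte first: 2E 25 9F 94 70 C2 BE 08 → 0x2E259F9470C2BE08.
0x2E259F9470C2BE08 = 3325239359778766344.

3325239359778766344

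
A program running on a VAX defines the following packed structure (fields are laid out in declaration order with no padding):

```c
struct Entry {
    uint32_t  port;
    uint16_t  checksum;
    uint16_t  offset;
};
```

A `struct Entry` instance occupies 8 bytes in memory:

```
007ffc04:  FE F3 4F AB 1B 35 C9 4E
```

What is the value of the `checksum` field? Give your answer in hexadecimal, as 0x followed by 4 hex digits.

0x351B

`checksum` follows `port` (4 bytes), so it starts at byte offset 4 and occupies 2 bytes.
Bytes at offsets 4..5: 1B 35.
Little-endian stores the least-significant byte at the lowest address.
Reassemble most-significant byte first: 35 1B → 0x351B.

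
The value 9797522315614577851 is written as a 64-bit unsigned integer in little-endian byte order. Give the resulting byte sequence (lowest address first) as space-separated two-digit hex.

9797522315614577851 in hexadecimal, padded to 64 bits, is 0x87F7CAA2F52B64BB.
Split into bytes (most-significant first): 87 F7 CA A2 F5 2B 64 BB.
Little-endian stores the least-significant byte at the lowest address.
So at ascending addresses the bytes are BB 64 2B F5 A2 CA F7 87.

BB 64 2B F5 A2 CA F7 87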